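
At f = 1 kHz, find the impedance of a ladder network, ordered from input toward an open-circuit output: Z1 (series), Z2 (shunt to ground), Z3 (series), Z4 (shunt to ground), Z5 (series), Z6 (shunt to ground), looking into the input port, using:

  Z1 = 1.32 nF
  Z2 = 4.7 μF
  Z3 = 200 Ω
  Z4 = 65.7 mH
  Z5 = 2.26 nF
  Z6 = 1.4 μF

Step 1 — Angular frequency: ω = 2π·f = 2π·1000 = 6283 rad/s.
Step 2 — Component impedances:
  Z1: Z = 1/(jωC) = -j/(ω·C) = 0 - j1.206e+05 Ω
  Z2: Z = 1/(jωC) = -j/(ω·C) = 0 - j33.86 Ω
  Z3: Z = R = 200 Ω
  Z4: Z = jωL = j·6283·0.0657 = 0 + j412.8 Ω
  Z5: Z = 1/(jωC) = -j/(ω·C) = 0 - j7.042e+04 Ω
  Z6: Z = 1/(jωC) = -j/(ω·C) = 0 - j113.7 Ω
Step 3 — Ladder network (open output): work backward from the far end, alternating series and parallel combinations. Z_in = 1.237 - j1.206e+05 Ω = 1.206e+05∠-90.0° Ω.

Z = 1.237 - j1.206e+05 Ω = 1.206e+05∠-90.0° Ω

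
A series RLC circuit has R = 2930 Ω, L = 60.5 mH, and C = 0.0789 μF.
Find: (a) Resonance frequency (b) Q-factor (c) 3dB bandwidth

Step 1 — Resonance condition Im(Z)=0 gives ω₀ = 1/√(LC).
Step 2 — ω₀ = 1/√(0.0605·7.89e-08) = 1.447e+04 rad/s.
Step 3 — f₀ = ω₀/(2π) = 2304 Hz.
Step 4 — Series Q: Q = ω₀L/R = 1.447e+04·0.0605/2930 = 0.2989.
Step 5 — 3dB bandwidth: Δω = ω₀/Q = 4.843e+04 rad/s; BW = Δω/(2π) = 7708 Hz.

(a) f₀ = 2304 Hz  (b) Q = 0.2989  (c) BW = 7708 Hz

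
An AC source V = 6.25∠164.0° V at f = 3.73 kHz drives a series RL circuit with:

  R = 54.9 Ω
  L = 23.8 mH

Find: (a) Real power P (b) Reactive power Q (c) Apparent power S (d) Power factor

Step 1 — Angular frequency: ω = 2π·f = 2π·3730 = 2.344e+04 rad/s.
Step 2 — Component impedances:
  R: Z = R = 54.9 Ω
  L: Z = jωL = j·2.344e+04·0.0238 = 0 + j557.8 Ω
Step 3 — Series combination: Z_total = R + L = 54.9 + j557.8 Ω = 560.5∠84.4° Ω.
Step 4 — Source phasor: V = 6.25∠164.0° V = -6.008 + j1.723 V.
Step 5 — Current: I = V / Z = 0.002009 + j0.01097 A = 0.01115∠79.6° A.
Step 6 — Complex power: S = V·I* = 0.006827 + j0.06936 VA.
Step 7 — Real power: P = Re(S) = 0.006827 W.
Step 8 — Reactive power: Q = Im(S) = 0.06936 VAR.
Step 9 — Apparent power: |S| = 0.06969 VA.
Step 10 — Power factor: PF = P/|S| = 0.09795 (lagging).

(a) P = 0.006827 W  (b) Q = 0.06936 VAR  (c) S = 0.06969 VA  (d) PF = 0.09795 (lagging)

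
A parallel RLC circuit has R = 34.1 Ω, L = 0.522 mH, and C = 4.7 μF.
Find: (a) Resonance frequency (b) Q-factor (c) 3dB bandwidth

Step 1 — Resonance: ω₀ = 1/√(LC) = 1/√(0.000522·4.7e-06) = 2.019e+04 rad/s.
Step 2 — f₀ = ω₀/(2π) = 3213 Hz.
Step 3 — Parallel Q: Q = R/(ω₀L) = 34.1/(2.019e+04·0.000522) = 3.236.
Step 4 — Bandwidth: Δω = ω₀/Q = 6239 rad/s; BW = Δω/(2π) = 993 Hz.

(a) f₀ = 3213 Hz  (b) Q = 3.236  (c) BW = 993 Hz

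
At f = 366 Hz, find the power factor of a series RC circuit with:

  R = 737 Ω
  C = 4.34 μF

Step 1 — Angular frequency: ω = 2π·f = 2π·366 = 2300 rad/s.
Step 2 — Component impedances:
  R: Z = R = 737 Ω
  C: Z = 1/(jωC) = -j/(ω·C) = 0 - j100.2 Ω
Step 3 — Series combination: Z_total = R + C = 737 - j100.2 Ω = 743.8∠-7.7° Ω.
Step 4 — Power factor: PF = cos(φ) = Re(Z)/|Z| = 737/743.8 = 0.9909.
Step 5 — Type: Im(Z) = -100.2 ⇒ leading (phase φ = -7.7°).

PF = 0.9909 (leading, φ = -7.7°)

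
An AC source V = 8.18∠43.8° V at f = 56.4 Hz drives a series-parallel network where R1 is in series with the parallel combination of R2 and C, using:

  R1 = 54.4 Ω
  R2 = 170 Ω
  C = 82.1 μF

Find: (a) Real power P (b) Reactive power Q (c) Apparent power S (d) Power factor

Step 1 — Angular frequency: ω = 2π·f = 2π·56.4 = 354.4 rad/s.
Step 2 — Component impedances:
  R1: Z = R = 54.4 Ω
  R2: Z = R = 170 Ω
  C: Z = 1/(jωC) = -j/(ω·C) = 0 - j34.37 Ω
Step 3 — Parallel branch: R2 || C = 1/(1/R2 + 1/C) = 6.676 - j33.02 Ω.
Step 4 — Series with R1: Z_total = R1 + (R2 || C) = 61.08 - j33.02 Ω = 69.43∠-28.4° Ω.
Step 5 — Source phasor: V = 8.18∠43.8° V = 5.904 + j5.662 V.
Step 6 — Current: I = V / Z = 0.03602 + j0.1122 A = 0.1178∠72.2° A.
Step 7 — Complex power: S = V·I* = 0.8477 - j0.4583 VA.
Step 8 — Real power: P = Re(S) = 0.8477 W.
Step 9 — Reactive power: Q = Im(S) = -0.4583 VAR.
Step 10 — Apparent power: |S| = 0.9637 VA.
Step 11 — Power factor: PF = P/|S| = 0.8797 (leading).

(a) P = 0.8477 W  (b) Q = -0.4583 VAR  (c) S = 0.9637 VA  (d) PF = 0.8797 (leading)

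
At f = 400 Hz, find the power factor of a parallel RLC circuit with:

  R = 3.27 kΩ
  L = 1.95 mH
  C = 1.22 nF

Step 1 — Angular frequency: ω = 2π·f = 2π·400 = 2513 rad/s.
Step 2 — Component impedances:
  R: Z = R = 3270 Ω
  L: Z = jωL = j·2513·0.00195 = 0 + j4.901 Ω
  C: Z = 1/(jωC) = -j/(ω·C) = 0 - j3.261e+05 Ω
Step 3 — Parallel combination: 1/Z_total = 1/R + 1/L + 1/C; Z_total = 0.007345 + j4.901 Ω = 4.901∠89.9° Ω.
Step 4 — Power factor: PF = cos(φ) = Re(Z)/|Z| = 0.007345/4.901 = 0.001499.
Step 5 — Type: Im(Z) = 4.901 ⇒ lagging (phase φ = 89.9°).

PF = 0.001499 (lagging, φ = 89.9°)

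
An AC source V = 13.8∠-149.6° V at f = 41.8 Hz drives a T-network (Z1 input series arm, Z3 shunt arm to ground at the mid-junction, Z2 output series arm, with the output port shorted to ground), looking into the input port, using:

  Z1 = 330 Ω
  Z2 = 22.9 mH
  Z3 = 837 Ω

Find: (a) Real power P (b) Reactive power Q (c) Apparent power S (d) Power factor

Step 1 — Angular frequency: ω = 2π·f = 2π·41.8 = 262.6 rad/s.
Step 2 — Component impedances:
  Z1: Z = R = 330 Ω
  Z2: Z = jωL = j·262.6·0.0229 = 0 + j6.014 Ω
  Z3: Z = R = 837 Ω
Step 3 — With the output port shorted to ground, the output series arm Z2 runs from the junction to ground; the shunt arm Z3 also runs from the junction to ground. They appear in parallel: Z3 || Z2 = 0.04322 + j6.014 Ω.
Step 4 — Series with input arm Z1: Z_in = Z1 + (Z3 || Z2) = 330 + j6.014 Ω = 330.1∠1.0° Ω.
Step 5 — Source phasor: V = 13.8∠-149.6° V = -11.9 - j6.983 V.
Step 6 — Current: I = V / Z = -0.03644 - j0.02049 A = 0.04181∠-150.6° A.
Step 7 — Complex power: S = V·I* = 0.5768 + j0.01051 VA.
Step 8 — Real power: P = Re(S) = 0.5768 W.
Step 9 — Reactive power: Q = Im(S) = 0.01051 VAR.
Step 10 — Apparent power: |S| = 0.5769 VA.
Step 11 — Power factor: PF = P/|S| = 0.9998 (lagging).

(a) P = 0.5768 W  (b) Q = 0.01051 VAR  (c) S = 0.5769 VA  (d) PF = 0.9998 (lagging)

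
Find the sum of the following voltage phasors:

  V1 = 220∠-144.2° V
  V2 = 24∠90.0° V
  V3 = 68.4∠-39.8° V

Step 1 — Convert each phasor to rectangular form:
  V1 = 220·(cos(-144.2°) + j·sin(-144.2°)) = -178.4 - j128.7 V
  V2 = 24·(cos(90.0°) + j·sin(90.0°)) = 0 + j24 V
  V3 = 68.4·(cos(-39.8°) + j·sin(-39.8°)) = 52.55 - j43.78 V
Step 2 — Sum components: V_total = -125.9 - j148.5 V.
Step 3 — Convert to polar: |V_total| = 194.7 V, ∠V_total = -130.3°.

V_total = 194.7∠-130.3° V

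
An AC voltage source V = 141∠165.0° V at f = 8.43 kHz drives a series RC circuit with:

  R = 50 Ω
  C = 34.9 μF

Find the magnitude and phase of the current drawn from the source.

Step 1 — Angular frequency: ω = 2π·f = 2π·8430 = 5.297e+04 rad/s.
Step 2 — Component impedances:
  R: Z = R = 50 Ω
  C: Z = 1/(jωC) = -j/(ω·C) = 0 - j0.541 Ω
Step 3 — Series combination: Z_total = R + C = 50 - j0.541 Ω = 50∠-0.6° Ω.
Step 4 — Source phasor: V = 141∠165.0° V = -136.2 + j36.49 V.
Step 5 — Ohm's law: I = V / Z_total = (-136.2 + j36.49) / (50 - j0.541) = -2.731 + j0.7003 A.
Step 6 — Convert to polar: |I| = 2.82 A, ∠I = 165.6°.

I = 2.82∠165.6° A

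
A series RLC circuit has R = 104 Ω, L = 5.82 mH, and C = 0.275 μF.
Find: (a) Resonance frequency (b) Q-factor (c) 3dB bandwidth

Step 1 — Resonance condition Im(Z)=0 gives ω₀ = 1/√(LC).
Step 2 — ω₀ = 1/√(0.00582·2.75e-07) = 2.5e+04 rad/s.
Step 3 — f₀ = ω₀/(2π) = 3978 Hz.
Step 4 — Series Q: Q = ω₀L/R = 2.5e+04·0.00582/104 = 1.399.
Step 5 — 3dB bandwidth: Δω = ω₀/Q = 1.787e+04 rad/s; BW = Δω/(2π) = 2844 Hz.

(a) f₀ = 3978 Hz  (b) Q = 1.399  (c) BW = 2844 Hz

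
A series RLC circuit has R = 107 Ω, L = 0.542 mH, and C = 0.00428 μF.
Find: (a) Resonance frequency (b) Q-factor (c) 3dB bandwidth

Step 1 — Resonance: ω₀ = 1/√(LC) = 1/√(0.000542·4.28e-09) = 6.566e+05 rad/s.
Step 2 — f₀ = ω₀/(2π) = 1.045e+05 Hz.
Step 3 — Series Q: Q = ω₀L/R = 6.566e+05·0.000542/107 = 3.326.
Step 4 — Bandwidth: Δω = ω₀/Q = 1.974e+05 rad/s; BW = Δω/(2π) = 3.142e+04 Hz.

(a) f₀ = 1.045e+05 Hz  (b) Q = 3.326  (c) BW = 3.142e+04 Hz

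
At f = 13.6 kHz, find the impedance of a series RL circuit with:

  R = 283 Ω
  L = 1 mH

Step 1 — Angular frequency: ω = 2π·f = 2π·1.36e+04 = 8.545e+04 rad/s.
Step 2 — Component impedances:
  R: Z = R = 283 Ω
  L: Z = jωL = j·8.545e+04·0.001 = 0 + j85.45 Ω
Step 3 — Series combination: Z_total = R + L = 283 + j85.45 Ω = 295.6∠16.8° Ω.

Z = 283 + j85.45 Ω = 295.6∠16.8° Ω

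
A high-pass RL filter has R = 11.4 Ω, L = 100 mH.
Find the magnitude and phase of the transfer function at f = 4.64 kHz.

Step 1 — Angular frequency: ω = 2π·4640 = 2.915e+04 rad/s.
Step 2 — Transfer function: H(jω) = jωL/(R + jωL).
Step 3 — Numerator jωL = j·2915; denominator R + jωL = 11.4 + j2915.
Step 4 — H = 1 + j0.00391.
Step 5 — Magnitude: |H| = 1 (-0.0 dB); phase: φ = 0.2°.

|H| = 1 (-0.0 dB), φ = 0.2°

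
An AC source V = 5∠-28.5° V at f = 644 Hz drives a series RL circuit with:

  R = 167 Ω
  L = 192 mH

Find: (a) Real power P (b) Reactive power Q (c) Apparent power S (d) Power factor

Step 1 — Angular frequency: ω = 2π·f = 2π·644 = 4046 rad/s.
Step 2 — Component impedances:
  R: Z = R = 167 Ω
  L: Z = jωL = j·4046·0.192 = 0 + j776.9 Ω
Step 3 — Series combination: Z_total = R + L = 167 + j776.9 Ω = 794.6∠77.9° Ω.
Step 4 — Source phasor: V = 5∠-28.5° V = 4.394 - j2.386 V.
Step 5 — Current: I = V / Z = -0.001773 - j0.006037 A = 0.006292∠-106.4° A.
Step 6 — Complex power: S = V·I* = 0.006612 + j0.03076 VA.
Step 7 — Real power: P = Re(S) = 0.006612 W.
Step 8 — Reactive power: Q = Im(S) = 0.03076 VAR.
Step 9 — Apparent power: |S| = 0.03146 VA.
Step 10 — Power factor: PF = P/|S| = 0.2102 (lagging).

(a) P = 0.006612 W  (b) Q = 0.03076 VAR  (c) S = 0.03146 VA  (d) PF = 0.2102 (lagging)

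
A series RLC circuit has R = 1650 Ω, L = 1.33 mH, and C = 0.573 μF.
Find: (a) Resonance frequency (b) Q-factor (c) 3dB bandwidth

Step 1 — Resonance: ω₀ = 1/√(LC) = 1/√(0.00133·5.73e-07) = 3.622e+04 rad/s.
Step 2 — f₀ = ω₀/(2π) = 5765 Hz.
Step 3 — Series Q: Q = ω₀L/R = 3.622e+04·0.00133/1650 = 0.0292.
Step 4 — Bandwidth: Δω = ω₀/Q = 1.241e+06 rad/s; BW = Δω/(2π) = 1.974e+05 Hz.

(a) f₀ = 5765 Hz  (b) Q = 0.0292  (c) BW = 1.974e+05 Hz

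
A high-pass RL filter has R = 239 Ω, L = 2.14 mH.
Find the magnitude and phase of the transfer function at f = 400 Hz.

Step 1 — Angular frequency: ω = 2π·400 = 2513 rad/s.
Step 2 — Transfer function: H(jω) = jωL/(R + jωL).
Step 3 — Numerator jωL = j·5.378; denominator R + jωL = 239 + j5.378.
Step 4 — H = 0.0005062 + j0.02249.
Step 5 — Magnitude: |H| = 0.0225 (-33.0 dB); phase: φ = 88.7°.

|H| = 0.0225 (-33.0 dB), φ = 88.7°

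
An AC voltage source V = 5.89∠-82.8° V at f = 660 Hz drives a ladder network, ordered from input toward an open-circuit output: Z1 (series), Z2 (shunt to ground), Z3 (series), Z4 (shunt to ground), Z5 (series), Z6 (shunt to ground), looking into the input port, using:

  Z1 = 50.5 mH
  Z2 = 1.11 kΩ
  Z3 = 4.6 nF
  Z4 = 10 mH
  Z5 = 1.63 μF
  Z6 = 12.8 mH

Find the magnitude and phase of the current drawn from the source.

Step 1 — Angular frequency: ω = 2π·f = 2π·660 = 4147 rad/s.
Step 2 — Component impedances:
  Z1: Z = jωL = j·4147·0.0505 = 0 + j209.4 Ω
  Z2: Z = R = 1110 Ω
  Z3: Z = 1/(jωC) = -j/(ω·C) = 0 - j5.242e+04 Ω
  Z4: Z = jωL = j·4147·0.01 = 0 + j41.47 Ω
  Z5: Z = 1/(jωC) = -j/(ω·C) = 0 - j147.9 Ω
  Z6: Z = jωL = j·4147·0.0128 = 0 + j53.08 Ω
Step 3 — Ladder network (open output): work backward from the far end, alternating series and parallel combinations. Z_in = 1110 + j185.9 Ω = 1125∠9.5° Ω.
Step 4 — Source phasor: V = 5.89∠-82.8° V = 0.7382 - j5.844 V.
Step 5 — Ohm's law: I = V / Z_total = (0.7382 - j5.844) / (1110 + j185.9) = -0.0002112 - j0.005231 A.
Step 6 — Convert to polar: |I| = 0.005236 A, ∠I = -92.3°.

I = 0.005236∠-92.3° A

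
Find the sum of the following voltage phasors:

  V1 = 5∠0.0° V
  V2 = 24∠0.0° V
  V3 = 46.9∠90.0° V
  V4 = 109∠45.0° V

Step 1 — Convert each phasor to rectangular form:
  V1 = 5·(cos(0.0°) + j·sin(0.0°)) = 5 V
  V2 = 24·(cos(0.0°) + j·sin(0.0°)) = 24 V
  V3 = 46.9·(cos(90.0°) + j·sin(90.0°)) = 0 + j46.9 V
  V4 = 109·(cos(45.0°) + j·sin(45.0°)) = 77.07 + j77.07 V
Step 2 — Sum components: V_total = 106.1 + j124 V.
Step 3 — Convert to polar: |V_total| = 163.2 V, ∠V_total = 49.4°.

V_total = 163.2∠49.4° V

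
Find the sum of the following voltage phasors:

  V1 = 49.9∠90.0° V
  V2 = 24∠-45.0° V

Step 1 — Convert each phasor to rectangular form:
  V1 = 49.9·(cos(90.0°) + j·sin(90.0°)) = 0 + j49.9 V
  V2 = 24·(cos(-45.0°) + j·sin(-45.0°)) = 16.97 - j16.97 V
Step 2 — Sum components: V_total = 16.97 + j32.93 V.
Step 3 — Convert to polar: |V_total| = 37.05 V, ∠V_total = 62.7°.

V_total = 37.05∠62.7° V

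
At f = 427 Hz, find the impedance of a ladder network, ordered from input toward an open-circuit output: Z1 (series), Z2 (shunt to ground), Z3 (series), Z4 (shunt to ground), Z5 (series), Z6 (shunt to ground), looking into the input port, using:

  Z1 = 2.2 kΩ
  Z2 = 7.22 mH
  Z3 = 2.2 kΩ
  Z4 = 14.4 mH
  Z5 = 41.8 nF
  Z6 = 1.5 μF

Step 1 — Angular frequency: ω = 2π·f = 2π·427 = 2683 rad/s.
Step 2 — Component impedances:
  Z1: Z = R = 2200 Ω
  Z2: Z = jωL = j·2683·0.00722 = 0 + j19.37 Ω
  Z3: Z = R = 2200 Ω
  Z4: Z = jωL = j·2683·0.0144 = 0 + j38.63 Ω
  Z5: Z = 1/(jωC) = -j/(ω·C) = 0 - j8917 Ω
  Z6: Z = 1/(jωC) = -j/(ω·C) = 0 - j248.5 Ω
Step 3 — Ladder network (open output): work backward from the far end, alternating series and parallel combinations. Z_in = 2200 + j19.37 Ω = 2200∠0.5° Ω.

Z = 2200 + j19.37 Ω = 2200∠0.5° Ω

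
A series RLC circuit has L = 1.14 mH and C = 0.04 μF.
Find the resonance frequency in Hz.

Step 1 — Resonance condition Im(Z)=0 gives ω₀ = 1/√(LC).
Step 2 — ω₀ = 1/√(0.00114·4e-08) = 1.481e+05 rad/s.
Step 3 — f₀ = ω₀/(2π) = 2.357e+04 Hz.

f₀ = 2.357e+04 Hz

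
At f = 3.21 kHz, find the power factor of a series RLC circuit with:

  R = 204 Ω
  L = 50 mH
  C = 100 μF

Step 1 — Angular frequency: ω = 2π·f = 2π·3210 = 2.017e+04 rad/s.
Step 2 — Component impedances:
  R: Z = R = 204 Ω
  L: Z = jωL = j·2.017e+04·0.05 = 0 + j1008 Ω
  C: Z = 1/(jωC) = -j/(ω·C) = 0 - j0.4958 Ω
Step 3 — Series combination: Z_total = R + L + C = 204 + j1008 Ω = 1028∠78.6° Ω.
Step 4 — Power factor: PF = cos(φ) = Re(Z)/|Z| = 204/1028 = 0.1984.
Step 5 — Type: Im(Z) = 1008 ⇒ lagging (phase φ = 78.6°).

PF = 0.1984 (lagging, φ = 78.6°)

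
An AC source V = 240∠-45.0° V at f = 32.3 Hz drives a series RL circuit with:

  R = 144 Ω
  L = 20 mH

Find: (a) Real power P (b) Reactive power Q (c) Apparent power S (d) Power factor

Step 1 — Angular frequency: ω = 2π·f = 2π·32.3 = 202.9 rad/s.
Step 2 — Component impedances:
  R: Z = R = 144 Ω
  L: Z = jωL = j·202.9·0.02 = 0 + j4.059 Ω
Step 3 — Series combination: Z_total = R + L = 144 + j4.059 Ω = 144.1∠1.6° Ω.
Step 4 — Source phasor: V = 240∠-45.0° V = 169.7 - j169.7 V.
Step 5 — Current: I = V / Z = 1.144 - j1.211 A = 1.666∠-46.6° A.
Step 6 — Complex power: S = V·I* = 399.7 + j11.27 VA.
Step 7 — Real power: P = Re(S) = 399.7 W.
Step 8 — Reactive power: Q = Im(S) = 11.27 VAR.
Step 9 — Apparent power: |S| = 399.8 VA.
Step 10 — Power factor: PF = P/|S| = 0.9996 (lagging).

(a) P = 399.7 W  (b) Q = 11.27 VAR  (c) S = 399.8 VA  (d) PF = 0.9996 (lagging)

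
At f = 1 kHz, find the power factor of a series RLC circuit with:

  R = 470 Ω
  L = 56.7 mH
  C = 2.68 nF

Step 1 — Angular frequency: ω = 2π·f = 2π·1000 = 6283 rad/s.
Step 2 — Component impedances:
  R: Z = R = 470 Ω
  L: Z = jωL = j·6283·0.0567 = 0 + j356.3 Ω
  C: Z = 1/(jωC) = -j/(ω·C) = 0 - j5.939e+04 Ω
Step 3 — Series combination: Z_total = R + L + C = 470 - j5.903e+04 Ω = 5.903e+04∠-89.5° Ω.
Step 4 — Power factor: PF = cos(φ) = Re(Z)/|Z| = 470/5.903e+04 = 0.007962.
Step 5 — Type: Im(Z) = -5.903e+04 ⇒ leading (phase φ = -89.5°).

PF = 0.007962 (leading, φ = -89.5°)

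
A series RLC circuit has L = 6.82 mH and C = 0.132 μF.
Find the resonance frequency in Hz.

Step 1 — Resonance condition Im(Z)=0 gives ω₀ = 1/√(LC).
Step 2 — ω₀ = 1/√(0.00682·1.32e-07) = 3.333e+04 rad/s.
Step 3 — f₀ = ω₀/(2π) = 5304 Hz.

f₀ = 5304 Hz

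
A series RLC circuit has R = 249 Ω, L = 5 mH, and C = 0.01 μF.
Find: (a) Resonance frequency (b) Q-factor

Step 1 — Resonance condition Im(Z)=0 gives ω₀ = 1/√(LC).
Step 2 — ω₀ = 1/√(0.005·1e-08) = 1.414e+05 rad/s.
Step 3 — f₀ = ω₀/(2π) = 2.251e+04 Hz.
Step 4 — Series Q: Q = ω₀L/R = 1.414e+05·0.005/249 = 2.84.

(a) f₀ = 2.251e+04 Hz  (b) Q = 2.84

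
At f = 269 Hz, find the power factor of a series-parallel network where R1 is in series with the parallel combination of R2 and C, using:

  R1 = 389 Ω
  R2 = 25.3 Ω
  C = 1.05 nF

Step 1 — Angular frequency: ω = 2π·f = 2π·269 = 1690 rad/s.
Step 2 — Component impedances:
  R1: Z = R = 389 Ω
  R2: Z = R = 25.3 Ω
  C: Z = 1/(jωC) = -j/(ω·C) = 0 - j5.635e+05 Ω
Step 3 — Parallel branch: R2 || C = 1/(1/R2 + 1/C) = 25.3 - j0.001136 Ω.
Step 4 — Series with R1: Z_total = R1 + (R2 || C) = 414.3 - j0.001136 Ω = 414.3∠-0.0° Ω.
Step 5 — Power factor: PF = cos(φ) = Re(Z)/|Z| = 414.3/414.3 = 1.
Step 6 — Type: Im(Z) = -0.001136 ⇒ leading (phase φ = -0.0°).

PF = 1 (leading, φ = -0.0°)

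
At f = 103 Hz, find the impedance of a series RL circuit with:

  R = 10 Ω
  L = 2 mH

Step 1 — Angular frequency: ω = 2π·f = 2π·103 = 647.2 rad/s.
Step 2 — Component impedances:
  R: Z = R = 10 Ω
  L: Z = jωL = j·647.2·0.002 = 0 + j1.294 Ω
Step 3 — Series combination: Z_total = R + L = 10 + j1.294 Ω = 10.08∠7.4° Ω.

Z = 10 + j1.294 Ω = 10.08∠7.4° Ω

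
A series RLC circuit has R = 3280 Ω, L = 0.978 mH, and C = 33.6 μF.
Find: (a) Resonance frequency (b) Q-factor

Step 1 — Resonance condition Im(Z)=0 gives ω₀ = 1/√(LC).
Step 2 — ω₀ = 1/√(0.000978·3.36e-05) = 5516 rad/s.
Step 3 — f₀ = ω₀/(2π) = 878 Hz.
Step 4 — Series Q: Q = ω₀L/R = 5516·0.000978/3280 = 0.001645.

(a) f₀ = 878 Hz  (b) Q = 0.001645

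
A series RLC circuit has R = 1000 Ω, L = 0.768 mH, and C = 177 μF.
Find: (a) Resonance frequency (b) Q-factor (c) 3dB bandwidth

Step 1 — Resonance: ω₀ = 1/√(LC) = 1/√(0.000768·0.000177) = 2712 rad/s.
Step 2 — f₀ = ω₀/(2π) = 431.7 Hz.
Step 3 — Series Q: Q = ω₀L/R = 2712·0.000768/1000 = 0.002083.
Step 4 — Bandwidth: Δω = ω₀/Q = 1.302e+06 rad/s; BW = Δω/(2π) = 2.072e+05 Hz.

(a) f₀ = 431.7 Hz  (b) Q = 0.002083  (c) BW = 2.072e+05 Hz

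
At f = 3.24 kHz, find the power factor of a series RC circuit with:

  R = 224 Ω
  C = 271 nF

Step 1 — Angular frequency: ω = 2π·f = 2π·3240 = 2.036e+04 rad/s.
Step 2 — Component impedances:
  R: Z = R = 224 Ω
  C: Z = 1/(jωC) = -j/(ω·C) = 0 - j181.3 Ω
Step 3 — Series combination: Z_total = R + C = 224 - j181.3 Ω = 288.2∠-39.0° Ω.
Step 4 — Power factor: PF = cos(φ) = Re(Z)/|Z| = 224/288.15 = 0.7774.
Step 5 — Type: Im(Z) = -181.3 ⇒ leading (phase φ = -39.0°).

PF = 0.7774 (leading, φ = -39.0°)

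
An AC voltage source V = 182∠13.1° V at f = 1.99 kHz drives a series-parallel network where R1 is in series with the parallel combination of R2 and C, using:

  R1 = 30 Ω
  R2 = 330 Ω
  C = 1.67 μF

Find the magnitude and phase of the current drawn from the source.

Step 1 — Angular frequency: ω = 2π·f = 2π·1990 = 1.25e+04 rad/s.
Step 2 — Component impedances:
  R1: Z = R = 30 Ω
  R2: Z = R = 330 Ω
  C: Z = 1/(jωC) = -j/(ω·C) = 0 - j47.89 Ω
Step 3 — Parallel branch: R2 || C = 1/(1/R2 + 1/C) = 6.807 - j46.9 Ω.
Step 4 — Series with R1: Z_total = R1 + (R2 || C) = 36.81 - j46.9 Ω = 59.62∠-51.9° Ω.
Step 5 — Source phasor: V = 182∠13.1° V = 177.3 + j41.25 V.
Step 6 — Ohm's law: I = V / Z_total = (177.3 + j41.25) / (36.81 - j46.9) = 1.291 + j2.766 A.
Step 7 — Convert to polar: |I| = 3.053 A, ∠I = 65.0°.

I = 3.053∠65.0° A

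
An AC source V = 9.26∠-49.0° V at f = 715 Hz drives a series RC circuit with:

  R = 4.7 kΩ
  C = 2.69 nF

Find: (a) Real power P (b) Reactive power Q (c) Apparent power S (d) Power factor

Step 1 — Angular frequency: ω = 2π·f = 2π·715 = 4492 rad/s.
Step 2 — Component impedances:
  R: Z = R = 4700 Ω
  C: Z = 1/(jωC) = -j/(ω·C) = 0 - j8.275e+04 Ω
Step 3 — Series combination: Z_total = R + C = 4700 - j8.275e+04 Ω = 8.288e+04∠-86.7° Ω.
Step 4 — Source phasor: V = 9.26∠-49.0° V = 6.075 - j6.989 V.
Step 5 — Current: I = V / Z = 8.834e-05 + j6.84e-05 A = 0.0001117∠37.7° A.
Step 6 — Complex power: S = V·I* = 5.867e-05 - j0.001033 VA.
Step 7 — Real power: P = Re(S) = 5.867e-05 W.
Step 8 — Reactive power: Q = Im(S) = -0.001033 VAR.
Step 9 — Apparent power: |S| = 0.001035 VA.
Step 10 — Power factor: PF = P/|S| = 0.05671 (leading).

(a) P = 5.867e-05 W  (b) Q = -0.001033 VAR  (c) S = 0.001035 VA  (d) PF = 0.05671 (leading)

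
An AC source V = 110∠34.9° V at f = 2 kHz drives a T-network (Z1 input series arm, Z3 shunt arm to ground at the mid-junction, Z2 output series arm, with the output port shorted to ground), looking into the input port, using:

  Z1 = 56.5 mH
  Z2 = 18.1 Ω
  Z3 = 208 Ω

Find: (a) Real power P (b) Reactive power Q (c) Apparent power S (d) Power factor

Step 1 — Angular frequency: ω = 2π·f = 2π·2000 = 1.257e+04 rad/s.
Step 2 — Component impedances:
  Z1: Z = jωL = j·1.257e+04·0.0565 = 0 + j710 Ω
  Z2: Z = R = 18.1 Ω
  Z3: Z = R = 208 Ω
Step 3 — With the output port shorted to ground, the output series arm Z2 runs from the junction to ground; the shunt arm Z3 also runs from the junction to ground. They appear in parallel: Z3 || Z2 = 16.65 Ω.
Step 4 — Series with input arm Z1: Z_in = Z1 + (Z3 || Z2) = 16.65 + j710 Ω = 710.2∠88.7° Ω.
Step 5 — Source phasor: V = 110∠34.9° V = 90.22 + j62.94 V.
Step 6 — Current: I = V / Z = 0.09157 - j0.1249 A = 0.1549∠-53.8° A.
Step 7 — Complex power: S = V·I* = 0.3995 + j17.03 VA.
Step 8 — Real power: P = Re(S) = 0.3995 W.
Step 9 — Reactive power: Q = Im(S) = 17.03 VAR.
Step 10 — Apparent power: |S| = 17.04 VA.
Step 11 — Power factor: PF = P/|S| = 0.02345 (lagging).

(a) P = 0.3995 W  (b) Q = 17.03 VAR  (c) S = 17.04 VA  (d) PF = 0.02345 (lagging)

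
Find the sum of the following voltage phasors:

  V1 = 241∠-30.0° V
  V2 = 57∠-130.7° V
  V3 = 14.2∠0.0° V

Step 1 — Convert each phasor to rectangular form:
  V1 = 241·(cos(-30.0°) + j·sin(-30.0°)) = 208.7 - j120.5 V
  V2 = 57·(cos(-130.7°) + j·sin(-130.7°)) = -37.17 - j43.21 V
  V3 = 14.2·(cos(0.0°) + j·sin(0.0°)) = 14.2 V
Step 2 — Sum components: V_total = 185.7 - j163.7 V.
Step 3 — Convert to polar: |V_total| = 247.6 V, ∠V_total = -41.4°.

V_total = 247.6∠-41.4° V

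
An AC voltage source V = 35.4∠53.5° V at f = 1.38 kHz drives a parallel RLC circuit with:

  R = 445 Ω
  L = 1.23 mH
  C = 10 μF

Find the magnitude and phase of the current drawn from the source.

Step 1 — Angular frequency: ω = 2π·f = 2π·1380 = 8671 rad/s.
Step 2 — Component impedances:
  R: Z = R = 445 Ω
  L: Z = jωL = j·8671·0.00123 = 0 + j10.67 Ω
  C: Z = 1/(jωC) = -j/(ω·C) = 0 - j11.53 Ω
Step 3 — Parallel combination: 1/Z_total = 1/R + 1/L + 1/C; Z_total = 40.98 + j128.7 Ω = 135∠72.3° Ω.
Step 4 — Source phasor: V = 35.4∠53.5° V = 21.06 + j28.46 V.
Step 5 — Ohm's law: I = V / Z_total = (21.06 + j28.46) / (40.98 + j128.7) = 0.2481 - j0.08463 A.
Step 6 — Convert to polar: |I| = 0.2621 A, ∠I = -18.8°.

I = 0.2621∠-18.8° A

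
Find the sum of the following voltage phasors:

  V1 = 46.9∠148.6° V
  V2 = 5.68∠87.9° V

Step 1 — Convert each phasor to rectangular form:
  V1 = 46.9·(cos(148.6°) + j·sin(148.6°)) = -40.03 + j24.44 V
  V2 = 5.68·(cos(87.9°) + j·sin(87.9°)) = 0.2081 + j5.676 V
Step 2 — Sum components: V_total = -39.82 + j30.11 V.
Step 3 — Convert to polar: |V_total| = 49.93 V, ∠V_total = 142.9°.

V_total = 49.93∠142.9° V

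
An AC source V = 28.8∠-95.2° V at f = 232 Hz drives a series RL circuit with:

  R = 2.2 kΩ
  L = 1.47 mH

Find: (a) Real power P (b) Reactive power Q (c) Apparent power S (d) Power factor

Step 1 — Angular frequency: ω = 2π·f = 2π·232 = 1458 rad/s.
Step 2 — Component impedances:
  R: Z = R = 2200 Ω
  L: Z = jωL = j·1458·0.00147 = 0 + j2.143 Ω
Step 3 — Series combination: Z_total = R + L = 2200 + j2.143 Ω = 2200∠0.1° Ω.
Step 4 — Source phasor: V = 28.8∠-95.2° V = -2.61 - j28.68 V.
Step 5 — Current: I = V / Z = -0.001199 - j0.01304 A = 0.01309∠-95.3° A.
Step 6 — Complex power: S = V·I* = 0.377 + j0.0003672 VA.
Step 7 — Real power: P = Re(S) = 0.377 W.
Step 8 — Reactive power: Q = Im(S) = 0.0003672 VAR.
Step 9 — Apparent power: |S| = 0.377 VA.
Step 10 — Power factor: PF = P/|S| = 1 (lagging).

(a) P = 0.377 W  (b) Q = 0.0003672 VAR  (c) S = 0.377 VA  (d) PF = 1 (lagging)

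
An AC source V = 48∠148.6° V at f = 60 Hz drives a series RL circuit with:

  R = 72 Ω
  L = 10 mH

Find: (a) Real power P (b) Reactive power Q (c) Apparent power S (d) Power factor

Step 1 — Angular frequency: ω = 2π·f = 2π·60 = 377 rad/s.
Step 2 — Component impedances:
  R: Z = R = 72 Ω
  L: Z = jωL = j·377·0.01 = 0 + j3.77 Ω
Step 3 — Series combination: Z_total = R + L = 72 + j3.77 Ω = 72.1∠3.0° Ω.
Step 4 — Source phasor: V = 48∠148.6° V = -40.97 + j25.01 V.
Step 5 — Current: I = V / Z = -0.5493 + j0.3761 A = 0.6658∠145.6° A.
Step 6 — Complex power: S = V·I* = 31.91 + j1.671 VA.
Step 7 — Real power: P = Re(S) = 31.91 W.
Step 8 — Reactive power: Q = Im(S) = 1.671 VAR.
Step 9 — Apparent power: |S| = 31.96 VA.
Step 10 — Power factor: PF = P/|S| = 0.9986 (lagging).

(a) P = 31.91 W  (b) Q = 1.671 VAR  (c) S = 31.96 VA  (d) PF = 0.9986 (lagging)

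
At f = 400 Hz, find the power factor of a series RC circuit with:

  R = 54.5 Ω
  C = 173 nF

Step 1 — Angular frequency: ω = 2π·f = 2π·400 = 2513 rad/s.
Step 2 — Component impedances:
  R: Z = R = 54.5 Ω
  C: Z = 1/(jωC) = -j/(ω·C) = 0 - j2300 Ω
Step 3 — Series combination: Z_total = R + C = 54.5 - j2300 Ω = 2301∠-88.6° Ω.
Step 4 — Power factor: PF = cos(φ) = Re(Z)/|Z| = 54.5/2301 = 0.02369.
Step 5 — Type: Im(Z) = -2300 ⇒ leading (phase φ = -88.6°).

PF = 0.02369 (leading, φ = -88.6°)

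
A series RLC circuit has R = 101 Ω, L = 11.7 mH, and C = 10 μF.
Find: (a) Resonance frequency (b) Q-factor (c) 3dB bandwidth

Step 1 — Resonance: ω₀ = 1/√(LC) = 1/√(0.0117·1e-05) = 2924 rad/s.
Step 2 — f₀ = ω₀/(2π) = 465.3 Hz.
Step 3 — Series Q: Q = ω₀L/R = 2924·0.0117/101 = 0.3387.
Step 4 — Bandwidth: Δω = ω₀/Q = 8632 rad/s; BW = Δω/(2π) = 1374 Hz.

(a) f₀ = 465.3 Hz  (b) Q = 0.3387  (c) BW = 1374 Hz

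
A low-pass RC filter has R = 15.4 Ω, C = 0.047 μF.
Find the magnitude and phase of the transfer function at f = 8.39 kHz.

Step 1 — Angular frequency: ω = 2π·8390 = 5.272e+04 rad/s.
Step 2 — Transfer function: H(jω) = 1/(1 + jωRC).
Step 3 — Denominator: 1 + jωRC = 1 + j·5.272e+04·15.4·4.7e-08 = 1 + j0.03816.
Step 4 — H = 0.9985 - j0.0381.
Step 5 — Magnitude: |H| = 0.9993 (-0.0 dB); phase: φ = -2.2°.

|H| = 0.9993 (-0.0 dB), φ = -2.2°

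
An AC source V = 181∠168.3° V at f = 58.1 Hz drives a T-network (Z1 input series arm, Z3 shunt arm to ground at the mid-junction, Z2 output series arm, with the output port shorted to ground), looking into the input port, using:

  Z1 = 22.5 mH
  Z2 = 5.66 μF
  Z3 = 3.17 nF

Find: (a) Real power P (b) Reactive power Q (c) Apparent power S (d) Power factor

Step 1 — Angular frequency: ω = 2π·f = 2π·58.1 = 365.1 rad/s.
Step 2 — Component impedances:
  Z1: Z = jωL = j·365.1·0.0225 = 0 + j8.214 Ω
  Z2: Z = 1/(jωC) = -j/(ω·C) = 0 - j484 Ω
  Z3: Z = 1/(jωC) = -j/(ω·C) = 0 - j8.641e+05 Ω
Step 3 — With the output port shorted to ground, the output series arm Z2 runs from the junction to ground; the shunt arm Z3 also runs from the junction to ground. They appear in parallel: Z3 || Z2 = 0 - j483.7 Ω.
Step 4 — Series with input arm Z1: Z_in = Z1 + (Z3 || Z2) = 0 - j475.5 Ω = 475.5∠-90.0° Ω.
Step 5 — Source phasor: V = 181∠168.3° V = -177.2 + j36.7 V.
Step 6 — Current: I = V / Z = -0.07719 - j0.3727 A = 0.3807∠-101.7° A.
Step 7 — Complex power: S = V·I* = 0 - j68.9 VA.
Step 8 — Real power: P = Re(S) = 0 W.
Step 9 — Reactive power: Q = Im(S) = -68.9 VAR.
Step 10 — Apparent power: |S| = 68.9 VA.
Step 11 — Power factor: PF = P/|S| = 0 (leading).

(a) P = 0 W  (b) Q = -68.9 VAR  (c) S = 68.9 VA  (d) PF = 0 (leading)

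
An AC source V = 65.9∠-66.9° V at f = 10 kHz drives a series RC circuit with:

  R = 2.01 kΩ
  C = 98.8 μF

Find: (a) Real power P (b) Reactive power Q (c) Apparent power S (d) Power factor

Step 1 — Angular frequency: ω = 2π·f = 2π·1e+04 = 6.283e+04 rad/s.
Step 2 — Component impedances:
  R: Z = R = 2010 Ω
  C: Z = 1/(jωC) = -j/(ω·C) = 0 - j0.1611 Ω
Step 3 — Series combination: Z_total = R + C = 2010 - j0.1611 Ω = 2010∠-0.0° Ω.
Step 4 — Source phasor: V = 65.9∠-66.9° V = 25.86 - j60.62 V.
Step 5 — Current: I = V / Z = 0.01287 - j0.03016 A = 0.03279∠-66.9° A.
Step 6 — Complex power: S = V·I* = 2.161 - j0.0001732 VA.
Step 7 — Real power: P = Re(S) = 2.161 W.
Step 8 — Reactive power: Q = Im(S) = -0.0001732 VAR.
Step 9 — Apparent power: |S| = 2.161 VA.
Step 10 — Power factor: PF = P/|S| = 1 (leading).

(a) P = 2.161 W  (b) Q = -0.0001732 VAR  (c) S = 2.161 VA  (d) PF = 1 (leading)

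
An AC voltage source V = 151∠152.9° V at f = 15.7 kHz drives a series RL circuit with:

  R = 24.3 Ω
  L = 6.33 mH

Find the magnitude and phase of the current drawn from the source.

Step 1 — Angular frequency: ω = 2π·f = 2π·1.57e+04 = 9.865e+04 rad/s.
Step 2 — Component impedances:
  R: Z = R = 24.3 Ω
  L: Z = jωL = j·9.865e+04·0.00633 = 0 + j624.4 Ω
Step 3 — Series combination: Z_total = R + L = 24.3 + j624.4 Ω = 624.9∠87.8° Ω.
Step 4 — Source phasor: V = 151∠152.9° V = -134.4 + j68.79 V.
Step 5 — Ohm's law: I = V / Z_total = (-134.4 + j68.79) / (24.3 + j624.4) = 0.1016 + j0.2192 A.
Step 6 — Convert to polar: |I| = 0.2416 A, ∠I = 65.1°.

I = 0.2416∠65.1° A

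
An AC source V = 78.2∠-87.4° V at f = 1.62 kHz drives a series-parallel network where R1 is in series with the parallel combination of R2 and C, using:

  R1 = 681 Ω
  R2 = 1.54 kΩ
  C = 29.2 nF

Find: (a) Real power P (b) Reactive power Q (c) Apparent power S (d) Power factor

Step 1 — Angular frequency: ω = 2π·f = 2π·1620 = 1.018e+04 rad/s.
Step 2 — Component impedances:
  R1: Z = R = 681 Ω
  R2: Z = R = 1540 Ω
  C: Z = 1/(jωC) = -j/(ω·C) = 0 - j3365 Ω
Step 3 — Parallel branch: R2 || C = 1/(1/R2 + 1/C) = 1273 - j582.8 Ω.
Step 4 — Series with R1: Z_total = R1 + (R2 || C) = 1954 - j582.8 Ω = 2039∠-16.6° Ω.
Step 5 — Source phasor: V = 78.2∠-87.4° V = 3.547 - j78.12 V.
Step 6 — Current: I = V / Z = 0.01261 - j0.03621 A = 0.03835∠-70.8° A.
Step 7 — Complex power: S = V·I* = 2.874 - j0.857 VA.
Step 8 — Real power: P = Re(S) = 2.874 W.
Step 9 — Reactive power: Q = Im(S) = -0.857 VAR.
Step 10 — Apparent power: |S| = 2.999 VA.
Step 11 — Power factor: PF = P/|S| = 0.9583 (leading).

(a) P = 2.874 W  (b) Q = -0.857 VAR  (c) S = 2.999 VA  (d) PF = 0.9583 (leading)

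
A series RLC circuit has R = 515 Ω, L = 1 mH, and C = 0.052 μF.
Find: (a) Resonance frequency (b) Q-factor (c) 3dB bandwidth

Step 1 — Resonance condition Im(Z)=0 gives ω₀ = 1/√(LC).
Step 2 — ω₀ = 1/√(0.001·5.2e-08) = 1.387e+05 rad/s.
Step 3 — f₀ = ω₀/(2π) = 2.207e+04 Hz.
Step 4 — Series Q: Q = ω₀L/R = 1.387e+05·0.001/515 = 0.2693.
Step 5 — 3dB bandwidth: Δω = ω₀/Q = 5.15e+05 rad/s; BW = Δω/(2π) = 8.196e+04 Hz.

(a) f₀ = 2.207e+04 Hz  (b) Q = 0.2693  (c) BW = 8.196e+04 Hz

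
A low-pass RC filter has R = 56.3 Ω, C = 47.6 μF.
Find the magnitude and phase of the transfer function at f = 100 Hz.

Step 1 — Angular frequency: ω = 2π·100 = 628.3 rad/s.
Step 2 — Transfer function: H(jω) = 1/(1 + jωRC).
Step 3 — Denominator: 1 + jωRC = 1 + j·628.3·56.3·4.76e-05 = 1 + j1.684.
Step 4 — H = 0.2607 - j0.439.
Step 5 — Magnitude: |H| = 0.5106 (-5.8 dB); phase: φ = -59.3°.

|H| = 0.5106 (-5.8 dB), φ = -59.3°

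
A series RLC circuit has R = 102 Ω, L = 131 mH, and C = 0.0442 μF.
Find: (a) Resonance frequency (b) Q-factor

Step 1 — Resonance condition Im(Z)=0 gives ω₀ = 1/√(LC).
Step 2 — ω₀ = 1/√(0.131·4.42e-08) = 1.314e+04 rad/s.
Step 3 — f₀ = ω₀/(2π) = 2092 Hz.
Step 4 — Series Q: Q = ω₀L/R = 1.314e+04·0.131/102 = 16.88.

(a) f₀ = 2092 Hz  (b) Q = 16.88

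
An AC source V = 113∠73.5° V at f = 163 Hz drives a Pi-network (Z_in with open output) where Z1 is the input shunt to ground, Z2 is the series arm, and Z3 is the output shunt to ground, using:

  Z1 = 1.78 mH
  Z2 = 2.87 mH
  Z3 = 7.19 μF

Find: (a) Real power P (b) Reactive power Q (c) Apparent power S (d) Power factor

Step 1 — Angular frequency: ω = 2π·f = 2π·163 = 1024 rad/s.
Step 2 — Component impedances:
  Z1: Z = jωL = j·1024·0.00178 = 0 + j1.823 Ω
  Z2: Z = jωL = j·1024·0.00287 = 0 + j2.939 Ω
  Z3: Z = 1/(jωC) = -j/(ω·C) = 0 - j135.8 Ω
Step 3 — With open output, the series arm Z2 and the output shunt Z3 appear in series to ground: Z2 + Z3 = 0 - j132.9 Ω.
Step 4 — Parallel with input shunt Z1: Z_in = Z1 || (Z2 + Z3) = 0 + j1.848 Ω = 1.848∠90.0° Ω.
Step 5 — Source phasor: V = 113∠73.5° V = 32.09 + j108.3 V.
Step 6 — Current: I = V / Z = 58.62 - j17.36 A = 61.14∠-16.5° A.
Step 7 — Complex power: S = V·I* = 0 + j6908 VA.
Step 8 — Real power: P = Re(S) = 0 W.
Step 9 — Reactive power: Q = Im(S) = 6908 VAR.
Step 10 — Apparent power: |S| = 6908 VA.
Step 11 — Power factor: PF = P/|S| = 0 (lagging).

(a) P = 0 W  (b) Q = 6908 VAR  (c) S = 6908 VA  (d) PF = 0 (lagging)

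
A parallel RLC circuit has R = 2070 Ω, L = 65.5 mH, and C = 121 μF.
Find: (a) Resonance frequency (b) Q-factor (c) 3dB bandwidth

Step 1 — Resonance: ω₀ = 1/√(LC) = 1/√(0.0655·0.000121) = 355.2 rad/s.
Step 2 — f₀ = ω₀/(2π) = 56.53 Hz.
Step 3 — Parallel Q: Q = R/(ω₀L) = 2070/(355.2·0.0655) = 88.97.
Step 4 — Bandwidth: Δω = ω₀/Q = 3.992 rad/s; BW = Δω/(2π) = 0.6354 Hz.

(a) f₀ = 56.53 Hz  (b) Q = 88.97  (c) BW = 0.6354 Hz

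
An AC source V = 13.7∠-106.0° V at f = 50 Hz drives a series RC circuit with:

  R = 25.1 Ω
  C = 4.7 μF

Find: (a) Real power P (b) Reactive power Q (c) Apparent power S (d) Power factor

Step 1 — Angular frequency: ω = 2π·f = 2π·50 = 314.2 rad/s.
Step 2 — Component impedances:
  R: Z = R = 25.1 Ω
  C: Z = 1/(jωC) = -j/(ω·C) = 0 - j677.3 Ω
Step 3 — Series combination: Z_total = R + C = 25.1 - j677.3 Ω = 677.7∠-87.9° Ω.
Step 4 — Source phasor: V = 13.7∠-106.0° V = -3.776 - j13.17 V.
Step 5 — Current: I = V / Z = 0.01921 - j0.006288 A = 0.02021∠-18.1° A.
Step 6 — Complex power: S = V·I* = 0.01026 - j0.2768 VA.
Step 7 — Real power: P = Re(S) = 0.01026 W.
Step 8 — Reactive power: Q = Im(S) = -0.2768 VAR.
Step 9 — Apparent power: |S| = 0.2769 VA.
Step 10 — Power factor: PF = P/|S| = 0.03704 (leading).

(a) P = 0.01026 W  (b) Q = -0.2768 VAR  (c) S = 0.2769 VA  (d) PF = 0.03704 (leading)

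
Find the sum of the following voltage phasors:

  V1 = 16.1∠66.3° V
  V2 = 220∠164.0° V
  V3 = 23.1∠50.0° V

Step 1 — Convert each phasor to rectangular form:
  V1 = 16.1·(cos(66.3°) + j·sin(66.3°)) = 6.471 + j14.74 V
  V2 = 220·(cos(164.0°) + j·sin(164.0°)) = -211.5 + j60.64 V
  V3 = 23.1·(cos(50.0°) + j·sin(50.0°)) = 14.85 + j17.7 V
Step 2 — Sum components: V_total = -190.2 + j93.08 V.
Step 3 — Convert to polar: |V_total| = 211.7 V, ∠V_total = 153.9°.

V_total = 211.7∠153.9° V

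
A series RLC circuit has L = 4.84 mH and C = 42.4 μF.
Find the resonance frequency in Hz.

Step 1 — Resonance condition Im(Z)=0 gives ω₀ = 1/√(LC).
Step 2 — ω₀ = 1/√(0.00484·4.24e-05) = 2207 rad/s.
Step 3 — f₀ = ω₀/(2π) = 351.3 Hz.

f₀ = 351.3 Hz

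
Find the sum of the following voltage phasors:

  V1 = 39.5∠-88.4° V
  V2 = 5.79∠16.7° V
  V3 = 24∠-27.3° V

Step 1 — Convert each phasor to rectangular form:
  V1 = 39.5·(cos(-88.4°) + j·sin(-88.4°)) = 1.103 - j39.48 V
  V2 = 5.79·(cos(16.7°) + j·sin(16.7°)) = 5.546 + j1.664 V
  V3 = 24·(cos(-27.3°) + j·sin(-27.3°)) = 21.33 - j11.01 V
Step 2 — Sum components: V_total = 27.98 - j48.83 V.
Step 3 — Convert to polar: |V_total| = 56.27 V, ∠V_total = -60.2°.

V_total = 56.27∠-60.2° V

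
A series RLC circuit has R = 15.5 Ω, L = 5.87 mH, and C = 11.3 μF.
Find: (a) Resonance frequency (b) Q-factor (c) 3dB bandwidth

Step 1 — Resonance: ω₀ = 1/√(LC) = 1/√(0.00587·1.13e-05) = 3883 rad/s.
Step 2 — f₀ = ω₀/(2π) = 618 Hz.
Step 3 — Series Q: Q = ω₀L/R = 3883·0.00587/15.5 = 1.47.
Step 4 — Bandwidth: Δω = ω₀/Q = 2641 rad/s; BW = Δω/(2π) = 420.3 Hz.

(a) f₀ = 618 Hz  (b) Q = 1.47  (c) BW = 420.3 Hz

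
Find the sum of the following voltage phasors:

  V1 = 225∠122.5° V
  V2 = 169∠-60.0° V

Step 1 — Convert each phasor to rectangular form:
  V1 = 225·(cos(122.5°) + j·sin(122.5°)) = -120.9 + j189.8 V
  V2 = 169·(cos(-60.0°) + j·sin(-60.0°)) = 84.5 - j146.4 V
Step 2 — Sum components: V_total = -36.39 + j43.4 V.
Step 3 — Convert to polar: |V_total| = 56.64 V, ∠V_total = 130.0°.

V_total = 56.64∠130.0° V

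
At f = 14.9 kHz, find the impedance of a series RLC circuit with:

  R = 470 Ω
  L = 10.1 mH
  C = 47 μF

Step 1 — Angular frequency: ω = 2π·f = 2π·1.49e+04 = 9.362e+04 rad/s.
Step 2 — Component impedances:
  R: Z = R = 470 Ω
  L: Z = jωL = j·9.362e+04·0.0101 = 0 + j945.6 Ω
  C: Z = 1/(jωC) = -j/(ω·C) = 0 - j0.2273 Ω
Step 3 — Series combination: Z_total = R + L + C = 470 + j945.3 Ω = 1056∠63.6° Ω.

Z = 470 + j945.3 Ω = 1056∠63.6° Ω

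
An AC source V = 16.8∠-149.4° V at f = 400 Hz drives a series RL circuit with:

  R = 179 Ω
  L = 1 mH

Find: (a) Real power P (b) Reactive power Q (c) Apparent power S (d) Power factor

Step 1 — Angular frequency: ω = 2π·f = 2π·400 = 2513 rad/s.
Step 2 — Component impedances:
  R: Z = R = 179 Ω
  L: Z = jωL = j·2513·0.001 = 0 + j2.513 Ω
Step 3 — Series combination: Z_total = R + L = 179 + j2.513 Ω = 179∠0.8° Ω.
Step 4 — Source phasor: V = 16.8∠-149.4° V = -14.46 - j8.552 V.
Step 5 — Current: I = V / Z = -0.08144 - j0.04663 A = 0.09385∠-150.2° A.
Step 6 — Complex power: S = V·I* = 1.576 + j0.02213 VA.
Step 7 — Real power: P = Re(S) = 1.576 W.
Step 8 — Reactive power: Q = Im(S) = 0.02213 VAR.
Step 9 — Apparent power: |S| = 1.577 VA.
Step 10 — Power factor: PF = P/|S| = 0.9999 (lagging).

(a) P = 1.576 W  (b) Q = 0.02213 VAR  (c) S = 1.577 VA  (d) PF = 0.9999 (lagging)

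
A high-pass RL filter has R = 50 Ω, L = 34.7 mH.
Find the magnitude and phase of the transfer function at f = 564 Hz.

Step 1 — Angular frequency: ω = 2π·564 = 3544 rad/s.
Step 2 — Transfer function: H(jω) = jωL/(R + jωL).
Step 3 — Numerator jωL = j·123; denominator R + jωL = 50 + j123.
Step 4 — H = 0.8581 + j0.3489.
Step 5 — Magnitude: |H| = 0.9263 (-0.7 dB); phase: φ = 22.1°.

|H| = 0.9263 (-0.7 dB), φ = 22.1°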